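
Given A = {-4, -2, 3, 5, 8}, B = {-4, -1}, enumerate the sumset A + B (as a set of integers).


A + B = {a + b : a ∈ A, b ∈ B}.
Enumerate all |A|·|B| = 5·2 = 10 pairs (a, b) and collect distinct sums.
a = -4: -4+-4=-8, -4+-1=-5
a = -2: -2+-4=-6, -2+-1=-3
a = 3: 3+-4=-1, 3+-1=2
a = 5: 5+-4=1, 5+-1=4
a = 8: 8+-4=4, 8+-1=7
Collecting distinct sums: A + B = {-8, -6, -5, -3, -1, 1, 2, 4, 7}
|A + B| = 9

A + B = {-8, -6, -5, -3, -1, 1, 2, 4, 7}


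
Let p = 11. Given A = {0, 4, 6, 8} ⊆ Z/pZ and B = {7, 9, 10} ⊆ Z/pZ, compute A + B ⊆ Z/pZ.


Work in Z/11Z: reduce every sum a + b modulo 11.
Enumerate all 12 pairs:
a = 0: 0+7=7, 0+9=9, 0+10=10
a = 4: 4+7=0, 4+9=2, 4+10=3
a = 6: 6+7=2, 6+9=4, 6+10=5
a = 8: 8+7=4, 8+9=6, 8+10=7
Distinct residues collected: {0, 2, 3, 4, 5, 6, 7, 9, 10}
|A + B| = 9 (out of 11 total residues).

A + B = {0, 2, 3, 4, 5, 6, 7, 9, 10}


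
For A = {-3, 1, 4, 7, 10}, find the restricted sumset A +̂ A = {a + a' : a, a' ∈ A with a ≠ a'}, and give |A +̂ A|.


Restricted sumset: A +̂ A = {a + a' : a ∈ A, a' ∈ A, a ≠ a'}.
Equivalently, take A + A and drop any sum 2a that is achievable ONLY as a + a for a ∈ A (i.e. sums representable only with equal summands).
Enumerate pairs (a, a') with a < a' (symmetric, so each unordered pair gives one sum; this covers all a ≠ a'):
  -3 + 1 = -2
  -3 + 4 = 1
  -3 + 7 = 4
  -3 + 10 = 7
  1 + 4 = 5
  1 + 7 = 8
  1 + 10 = 11
  4 + 7 = 11
  4 + 10 = 14
  7 + 10 = 17
Collected distinct sums: {-2, 1, 4, 5, 7, 8, 11, 14, 17}
|A +̂ A| = 9
(Reference bound: |A +̂ A| ≥ 2|A| - 3 for |A| ≥ 2, with |A| = 5 giving ≥ 7.)

|A +̂ A| = 9


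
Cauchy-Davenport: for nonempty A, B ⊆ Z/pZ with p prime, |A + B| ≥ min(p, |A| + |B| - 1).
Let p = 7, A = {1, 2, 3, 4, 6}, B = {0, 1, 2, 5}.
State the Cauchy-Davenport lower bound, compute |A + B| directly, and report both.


Cauchy-Davenport: |A + B| ≥ min(p, |A| + |B| - 1) for A, B nonempty in Z/pZ.
|A| = 5, |B| = 4, p = 7.
CD lower bound = min(7, 5 + 4 - 1) = min(7, 8) = 7.
Compute A + B mod 7 directly:
a = 1: 1+0=1, 1+1=2, 1+2=3, 1+5=6
a = 2: 2+0=2, 2+1=3, 2+2=4, 2+5=0
a = 3: 3+0=3, 3+1=4, 3+2=5, 3+5=1
a = 4: 4+0=4, 4+1=5, 4+2=6, 4+5=2
a = 6: 6+0=6, 6+1=0, 6+2=1, 6+5=4
A + B = {0, 1, 2, 3, 4, 5, 6}, so |A + B| = 7.
Verify: 7 ≥ 7? Yes ✓.

CD lower bound = 7, actual |A + B| = 7.


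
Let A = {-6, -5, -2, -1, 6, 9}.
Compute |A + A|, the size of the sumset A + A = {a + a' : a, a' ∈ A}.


A + A = {a + a' : a, a' ∈ A}; |A| = 6.
General bounds: 2|A| - 1 ≤ |A + A| ≤ |A|(|A|+1)/2, i.e. 11 ≤ |A + A| ≤ 21.
Lower bound 2|A|-1 is attained iff A is an arithmetic progression.
Enumerate sums a + a' for a ≤ a' (symmetric, so this suffices):
a = -6: -6+-6=-12, -6+-5=-11, -6+-2=-8, -6+-1=-7, -6+6=0, -6+9=3
a = -5: -5+-5=-10, -5+-2=-7, -5+-1=-6, -5+6=1, -5+9=4
a = -2: -2+-2=-4, -2+-1=-3, -2+6=4, -2+9=7
a = -1: -1+-1=-2, -1+6=5, -1+9=8
a = 6: 6+6=12, 6+9=15
a = 9: 9+9=18
Distinct sums: {-12, -11, -10, -8, -7, -6, -4, -3, -2, 0, 1, 3, 4, 5, 7, 8, 12, 15, 18}
|A + A| = 19

|A + A| = 19


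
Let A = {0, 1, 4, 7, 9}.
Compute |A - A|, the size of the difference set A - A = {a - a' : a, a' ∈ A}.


A - A = {a - a' : a, a' ∈ A}; |A| = 5.
Bounds: 2|A|-1 ≤ |A - A| ≤ |A|² - |A| + 1, i.e. 9 ≤ |A - A| ≤ 21.
Note: 0 ∈ A - A always (from a - a). The set is symmetric: if d ∈ A - A then -d ∈ A - A.
Enumerate nonzero differences d = a - a' with a > a' (then include -d):
Positive differences: {1, 2, 3, 4, 5, 6, 7, 8, 9}
Full difference set: {0} ∪ (positive diffs) ∪ (negative diffs).
|A - A| = 1 + 2·9 = 19 (matches direct enumeration: 19).

|A - A| = 19


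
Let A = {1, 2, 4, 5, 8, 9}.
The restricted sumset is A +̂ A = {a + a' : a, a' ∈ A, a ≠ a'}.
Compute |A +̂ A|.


Restricted sumset: A +̂ A = {a + a' : a ∈ A, a' ∈ A, a ≠ a'}.
Equivalently, take A + A and drop any sum 2a that is achievable ONLY as a + a for a ∈ A (i.e. sums representable only with equal summands).
Enumerate pairs (a, a') with a < a' (symmetric, so each unordered pair gives one sum; this covers all a ≠ a'):
  1 + 2 = 3
  1 + 4 = 5
  1 + 5 = 6
  1 + 8 = 9
  1 + 9 = 10
  2 + 4 = 6
  2 + 5 = 7
  2 + 8 = 10
  2 + 9 = 11
  4 + 5 = 9
  4 + 8 = 12
  4 + 9 = 13
  5 + 8 = 13
  5 + 9 = 14
  8 + 9 = 17
Collected distinct sums: {3, 5, 6, 7, 9, 10, 11, 12, 13, 14, 17}
|A +̂ A| = 11
(Reference bound: |A +̂ A| ≥ 2|A| - 3 for |A| ≥ 2, with |A| = 6 giving ≥ 9.)

|A +̂ A| = 11


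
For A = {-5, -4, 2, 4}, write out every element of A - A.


A - A = {a - a' : a, a' ∈ A}.
Compute a - a' for each ordered pair (a, a'):
a = -5: -5--5=0, -5--4=-1, -5-2=-7, -5-4=-9
a = -4: -4--5=1, -4--4=0, -4-2=-6, -4-4=-8
a = 2: 2--5=7, 2--4=6, 2-2=0, 2-4=-2
a = 4: 4--5=9, 4--4=8, 4-2=2, 4-4=0
Collecting distinct values (and noting 0 appears from a-a):
A - A = {-9, -8, -7, -6, -2, -1, 0, 1, 2, 6, 7, 8, 9}
|A - A| = 13

A - A = {-9, -8, -7, -6, -2, -1, 0, 1, 2, 6, 7, 8, 9}


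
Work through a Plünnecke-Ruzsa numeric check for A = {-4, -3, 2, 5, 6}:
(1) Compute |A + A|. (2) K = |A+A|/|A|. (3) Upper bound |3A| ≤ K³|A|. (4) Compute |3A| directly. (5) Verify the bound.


|A| = 5.
Step 1: Compute A + A by enumerating all 25 pairs.
A + A = {-8, -7, -6, -2, -1, 1, 2, 3, 4, 7, 8, 10, 11, 12}, so |A + A| = 14.
Step 2: Doubling constant K = |A + A|/|A| = 14/5 = 14/5 ≈ 2.8000.
Step 3: Plünnecke-Ruzsa gives |3A| ≤ K³·|A| = (2.8000)³ · 5 ≈ 109.7600.
Step 4: Compute 3A = A + A + A directly by enumerating all triples (a,b,c) ∈ A³; |3A| = 27.
Step 5: Check 27 ≤ 109.7600? Yes ✓.

K = 14/5, Plünnecke-Ruzsa bound K³|A| ≈ 109.7600, |3A| = 27, inequality holds.


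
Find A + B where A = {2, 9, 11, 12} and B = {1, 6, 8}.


A + B = {a + b : a ∈ A, b ∈ B}.
Enumerate all |A|·|B| = 4·3 = 12 pairs (a, b) and collect distinct sums.
a = 2: 2+1=3, 2+6=8, 2+8=10
a = 9: 9+1=10, 9+6=15, 9+8=17
a = 11: 11+1=12, 11+6=17, 11+8=19
a = 12: 12+1=13, 12+6=18, 12+8=20
Collecting distinct sums: A + B = {3, 8, 10, 12, 13, 15, 17, 18, 19, 20}
|A + B| = 10

A + B = {3, 8, 10, 12, 13, 15, 17, 18, 19, 20}


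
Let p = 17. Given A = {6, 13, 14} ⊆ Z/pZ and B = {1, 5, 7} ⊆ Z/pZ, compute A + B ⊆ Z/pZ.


Work in Z/17Z: reduce every sum a + b modulo 17.
Enumerate all 9 pairs:
a = 6: 6+1=7, 6+5=11, 6+7=13
a = 13: 13+1=14, 13+5=1, 13+7=3
a = 14: 14+1=15, 14+5=2, 14+7=4
Distinct residues collected: {1, 2, 3, 4, 7, 11, 13, 14, 15}
|A + B| = 9 (out of 17 total residues).

A + B = {1, 2, 3, 4, 7, 11, 13, 14, 15}


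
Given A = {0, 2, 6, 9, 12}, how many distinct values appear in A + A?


A + A = {a + a' : a, a' ∈ A}; |A| = 5.
General bounds: 2|A| - 1 ≤ |A + A| ≤ |A|(|A|+1)/2, i.e. 9 ≤ |A + A| ≤ 15.
Lower bound 2|A|-1 is attained iff A is an arithmetic progression.
Enumerate sums a + a' for a ≤ a' (symmetric, so this suffices):
a = 0: 0+0=0, 0+2=2, 0+6=6, 0+9=9, 0+12=12
a = 2: 2+2=4, 2+6=8, 2+9=11, 2+12=14
a = 6: 6+6=12, 6+9=15, 6+12=18
a = 9: 9+9=18, 9+12=21
a = 12: 12+12=24
Distinct sums: {0, 2, 4, 6, 8, 9, 11, 12, 14, 15, 18, 21, 24}
|A + A| = 13

|A + A| = 13


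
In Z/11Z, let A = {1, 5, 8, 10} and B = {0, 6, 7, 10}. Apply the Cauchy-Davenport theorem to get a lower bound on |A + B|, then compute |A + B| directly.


Cauchy-Davenport: |A + B| ≥ min(p, |A| + |B| - 1) for A, B nonempty in Z/pZ.
|A| = 4, |B| = 4, p = 11.
CD lower bound = min(11, 4 + 4 - 1) = min(11, 7) = 7.
Compute A + B mod 11 directly:
a = 1: 1+0=1, 1+6=7, 1+7=8, 1+10=0
a = 5: 5+0=5, 5+6=0, 5+7=1, 5+10=4
a = 8: 8+0=8, 8+6=3, 8+7=4, 8+10=7
a = 10: 10+0=10, 10+6=5, 10+7=6, 10+10=9
A + B = {0, 1, 3, 4, 5, 6, 7, 8, 9, 10}, so |A + B| = 10.
Verify: 10 ≥ 7? Yes ✓.

CD lower bound = 7, actual |A + B| = 10.


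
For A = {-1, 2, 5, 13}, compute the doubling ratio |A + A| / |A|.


|A| = 4.
Compute A + A by enumerating all 16 pairs.
A + A = {-2, 1, 4, 7, 10, 12, 15, 18, 26}, so |A + A| = 9.
K = |A + A| / |A| = 9/4 (already in lowest terms) ≈ 2.2500.
Reference: AP of size 4 gives K = 7/4 ≈ 1.7500; a fully generic set of size 4 gives K ≈ 2.5000.

|A| = 4, |A + A| = 9, K = 9/4.


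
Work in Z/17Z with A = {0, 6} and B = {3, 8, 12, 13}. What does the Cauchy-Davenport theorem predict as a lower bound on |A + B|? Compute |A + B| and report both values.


Cauchy-Davenport: |A + B| ≥ min(p, |A| + |B| - 1) for A, B nonempty in Z/pZ.
|A| = 2, |B| = 4, p = 17.
CD lower bound = min(17, 2 + 4 - 1) = min(17, 5) = 5.
Compute A + B mod 17 directly:
a = 0: 0+3=3, 0+8=8, 0+12=12, 0+13=13
a = 6: 6+3=9, 6+8=14, 6+12=1, 6+13=2
A + B = {1, 2, 3, 8, 9, 12, 13, 14}, so |A + B| = 8.
Verify: 8 ≥ 5? Yes ✓.

CD lower bound = 5, actual |A + B| = 8.


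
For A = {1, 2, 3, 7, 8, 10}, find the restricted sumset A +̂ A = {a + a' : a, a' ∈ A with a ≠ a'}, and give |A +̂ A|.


Restricted sumset: A +̂ A = {a + a' : a ∈ A, a' ∈ A, a ≠ a'}.
Equivalently, take A + A and drop any sum 2a that is achievable ONLY as a + a for a ∈ A (i.e. sums representable only with equal summands).
Enumerate pairs (a, a') with a < a' (symmetric, so each unordered pair gives one sum; this covers all a ≠ a'):
  1 + 2 = 3
  1 + 3 = 4
  1 + 7 = 8
  1 + 8 = 9
  1 + 10 = 11
  2 + 3 = 5
  2 + 7 = 9
  2 + 8 = 10
  2 + 10 = 12
  3 + 7 = 10
  3 + 8 = 11
  3 + 10 = 13
  7 + 8 = 15
  7 + 10 = 17
  8 + 10 = 18
Collected distinct sums: {3, 4, 5, 8, 9, 10, 11, 12, 13, 15, 17, 18}
|A +̂ A| = 12
(Reference bound: |A +̂ A| ≥ 2|A| - 3 for |A| ≥ 2, with |A| = 6 giving ≥ 9.)

|A +̂ A| = 12


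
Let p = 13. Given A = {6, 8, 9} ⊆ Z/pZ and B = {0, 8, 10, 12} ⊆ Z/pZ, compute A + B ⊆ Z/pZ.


Work in Z/13Z: reduce every sum a + b modulo 13.
Enumerate all 12 pairs:
a = 6: 6+0=6, 6+8=1, 6+10=3, 6+12=5
a = 8: 8+0=8, 8+8=3, 8+10=5, 8+12=7
a = 9: 9+0=9, 9+8=4, 9+10=6, 9+12=8
Distinct residues collected: {1, 3, 4, 5, 6, 7, 8, 9}
|A + B| = 8 (out of 13 total residues).

A + B = {1, 3, 4, 5, 6, 7, 8, 9}


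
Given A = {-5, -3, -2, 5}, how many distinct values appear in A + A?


A + A = {a + a' : a, a' ∈ A}; |A| = 4.
General bounds: 2|A| - 1 ≤ |A + A| ≤ |A|(|A|+1)/2, i.e. 7 ≤ |A + A| ≤ 10.
Lower bound 2|A|-1 is attained iff A is an arithmetic progression.
Enumerate sums a + a' for a ≤ a' (symmetric, so this suffices):
a = -5: -5+-5=-10, -5+-3=-8, -5+-2=-7, -5+5=0
a = -3: -3+-3=-6, -3+-2=-5, -3+5=2
a = -2: -2+-2=-4, -2+5=3
a = 5: 5+5=10
Distinct sums: {-10, -8, -7, -6, -5, -4, 0, 2, 3, 10}
|A + A| = 10

|A + A| = 10


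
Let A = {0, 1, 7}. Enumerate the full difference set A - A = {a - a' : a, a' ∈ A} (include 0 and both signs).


A - A = {a - a' : a, a' ∈ A}.
Compute a - a' for each ordered pair (a, a'):
a = 0: 0-0=0, 0-1=-1, 0-7=-7
a = 1: 1-0=1, 1-1=0, 1-7=-6
a = 7: 7-0=7, 7-1=6, 7-7=0
Collecting distinct values (and noting 0 appears from a-a):
A - A = {-7, -6, -1, 0, 1, 6, 7}
|A - A| = 7

A - A = {-7, -6, -1, 0, 1, 6, 7}


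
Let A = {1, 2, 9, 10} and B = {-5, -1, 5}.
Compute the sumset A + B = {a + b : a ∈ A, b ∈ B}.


A + B = {a + b : a ∈ A, b ∈ B}.
Enumerate all |A|·|B| = 4·3 = 12 pairs (a, b) and collect distinct sums.
a = 1: 1+-5=-4, 1+-1=0, 1+5=6
a = 2: 2+-5=-3, 2+-1=1, 2+5=7
a = 9: 9+-5=4, 9+-1=8, 9+5=14
a = 10: 10+-5=5, 10+-1=9, 10+5=15
Collecting distinct sums: A + B = {-4, -3, 0, 1, 4, 5, 6, 7, 8, 9, 14, 15}
|A + B| = 12

A + B = {-4, -3, 0, 1, 4, 5, 6, 7, 8, 9, 14, 15}


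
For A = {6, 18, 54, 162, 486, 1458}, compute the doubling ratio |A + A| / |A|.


|A| = 6.
Compute A + A by enumerating all 36 pairs.
A + A = {12, 24, 36, 60, 72, 108, 168, 180, 216, 324, 492, 504, 540, 648, 972, 1464, 1476, 1512, 1620, 1944, 2916}, so |A + A| = 21.
K = |A + A| / |A| = 21/6 = 7/2 ≈ 3.5000.
Reference: AP of size 6 gives K = 11/6 ≈ 1.8333; a fully generic set of size 6 gives K ≈ 3.5000.

|A| = 6, |A + A| = 21, K = 21/6 = 7/2.


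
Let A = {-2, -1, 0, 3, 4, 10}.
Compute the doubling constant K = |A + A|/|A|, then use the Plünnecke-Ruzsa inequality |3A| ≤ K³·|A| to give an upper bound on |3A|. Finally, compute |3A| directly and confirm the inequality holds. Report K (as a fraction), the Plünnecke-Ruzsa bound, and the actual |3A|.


|A| = 6.
Step 1: Compute A + A by enumerating all 36 pairs.
A + A = {-4, -3, -2, -1, 0, 1, 2, 3, 4, 6, 7, 8, 9, 10, 13, 14, 20}, so |A + A| = 17.
Step 2: Doubling constant K = |A + A|/|A| = 17/6 = 17/6 ≈ 2.8333.
Step 3: Plünnecke-Ruzsa gives |3A| ≤ K³·|A| = (2.8333)³ · 6 ≈ 136.4722.
Step 4: Compute 3A = A + A + A directly by enumerating all triples (a,b,c) ∈ A³; |3A| = 29.
Step 5: Check 29 ≤ 136.4722? Yes ✓.

K = 17/6, Plünnecke-Ruzsa bound K³|A| ≈ 136.4722, |3A| = 29, inequality holds.


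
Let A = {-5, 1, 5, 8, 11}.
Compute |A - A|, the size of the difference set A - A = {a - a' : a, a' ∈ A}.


A - A = {a - a' : a, a' ∈ A}; |A| = 5.
Bounds: 2|A|-1 ≤ |A - A| ≤ |A|² - |A| + 1, i.e. 9 ≤ |A - A| ≤ 21.
Note: 0 ∈ A - A always (from a - a). The set is symmetric: if d ∈ A - A then -d ∈ A - A.
Enumerate nonzero differences d = a - a' with a > a' (then include -d):
Positive differences: {3, 4, 6, 7, 10, 13, 16}
Full difference set: {0} ∪ (positive diffs) ∪ (negative diffs).
|A - A| = 1 + 2·7 = 15 (matches direct enumeration: 15).

|A - A| = 15


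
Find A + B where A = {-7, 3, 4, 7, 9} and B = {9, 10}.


A + B = {a + b : a ∈ A, b ∈ B}.
Enumerate all |A|·|B| = 5·2 = 10 pairs (a, b) and collect distinct sums.
a = -7: -7+9=2, -7+10=3
a = 3: 3+9=12, 3+10=13
a = 4: 4+9=13, 4+10=14
a = 7: 7+9=16, 7+10=17
a = 9: 9+9=18, 9+10=19
Collecting distinct sums: A + B = {2, 3, 12, 13, 14, 16, 17, 18, 19}
|A + B| = 9

A + B = {2, 3, 12, 13, 14, 16, 17, 18, 19}


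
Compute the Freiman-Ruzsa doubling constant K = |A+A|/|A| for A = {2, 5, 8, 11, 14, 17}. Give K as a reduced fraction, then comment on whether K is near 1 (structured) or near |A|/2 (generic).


|A| = 6.
Compute A + A by enumerating all 36 pairs.
A + A = {4, 7, 10, 13, 16, 19, 22, 25, 28, 31, 34}, so |A + A| = 11.
K = |A + A| / |A| = 11/6 (already in lowest terms) ≈ 1.8333.
Reference: AP of size 6 gives K = 11/6 ≈ 1.8333; a fully generic set of size 6 gives K ≈ 3.5000.

|A| = 6, |A + A| = 11, K = 11/6.


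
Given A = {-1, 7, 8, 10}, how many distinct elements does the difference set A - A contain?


A - A = {a - a' : a, a' ∈ A}; |A| = 4.
Bounds: 2|A|-1 ≤ |A - A| ≤ |A|² - |A| + 1, i.e. 7 ≤ |A - A| ≤ 13.
Note: 0 ∈ A - A always (from a - a). The set is symmetric: if d ∈ A - A then -d ∈ A - A.
Enumerate nonzero differences d = a - a' with a > a' (then include -d):
Positive differences: {1, 2, 3, 8, 9, 11}
Full difference set: {0} ∪ (positive diffs) ∪ (negative diffs).
|A - A| = 1 + 2·6 = 13 (matches direct enumeration: 13).

|A - A| = 13


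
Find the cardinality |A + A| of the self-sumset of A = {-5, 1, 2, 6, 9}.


A + A = {a + a' : a, a' ∈ A}; |A| = 5.
General bounds: 2|A| - 1 ≤ |A + A| ≤ |A|(|A|+1)/2, i.e. 9 ≤ |A + A| ≤ 15.
Lower bound 2|A|-1 is attained iff A is an arithmetic progression.
Enumerate sums a + a' for a ≤ a' (symmetric, so this suffices):
a = -5: -5+-5=-10, -5+1=-4, -5+2=-3, -5+6=1, -5+9=4
a = 1: 1+1=2, 1+2=3, 1+6=7, 1+9=10
a = 2: 2+2=4, 2+6=8, 2+9=11
a = 6: 6+6=12, 6+9=15
a = 9: 9+9=18
Distinct sums: {-10, -4, -3, 1, 2, 3, 4, 7, 8, 10, 11, 12, 15, 18}
|A + A| = 14

|A + A| = 14


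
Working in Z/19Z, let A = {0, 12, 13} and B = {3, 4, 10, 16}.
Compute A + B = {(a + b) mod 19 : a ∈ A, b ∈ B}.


Work in Z/19Z: reduce every sum a + b modulo 19.
Enumerate all 12 pairs:
a = 0: 0+3=3, 0+4=4, 0+10=10, 0+16=16
a = 12: 12+3=15, 12+4=16, 12+10=3, 12+16=9
a = 13: 13+3=16, 13+4=17, 13+10=4, 13+16=10
Distinct residues collected: {3, 4, 9, 10, 15, 16, 17}
|A + B| = 7 (out of 19 total residues).

A + B = {3, 4, 9, 10, 15, 16, 17}


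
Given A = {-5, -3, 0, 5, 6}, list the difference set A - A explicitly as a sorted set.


A - A = {a - a' : a, a' ∈ A}.
Compute a - a' for each ordered pair (a, a'):
a = -5: -5--5=0, -5--3=-2, -5-0=-5, -5-5=-10, -5-6=-11
a = -3: -3--5=2, -3--3=0, -3-0=-3, -3-5=-8, -3-6=-9
a = 0: 0--5=5, 0--3=3, 0-0=0, 0-5=-5, 0-6=-6
a = 5: 5--5=10, 5--3=8, 5-0=5, 5-5=0, 5-6=-1
a = 6: 6--5=11, 6--3=9, 6-0=6, 6-5=1, 6-6=0
Collecting distinct values (and noting 0 appears from a-a):
A - A = {-11, -10, -9, -8, -6, -5, -3, -2, -1, 0, 1, 2, 3, 5, 6, 8, 9, 10, 11}
|A - A| = 19

A - A = {-11, -10, -9, -8, -6, -5, -3, -2, -1, 0, 1, 2, 3, 5, 6, 8, 9, 10, 11}


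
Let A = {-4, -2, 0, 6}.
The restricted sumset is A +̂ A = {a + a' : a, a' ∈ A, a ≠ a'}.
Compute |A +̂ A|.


Restricted sumset: A +̂ A = {a + a' : a ∈ A, a' ∈ A, a ≠ a'}.
Equivalently, take A + A and drop any sum 2a that is achievable ONLY as a + a for a ∈ A (i.e. sums representable only with equal summands).
Enumerate pairs (a, a') with a < a' (symmetric, so each unordered pair gives one sum; this covers all a ≠ a'):
  -4 + -2 = -6
  -4 + 0 = -4
  -4 + 6 = 2
  -2 + 0 = -2
  -2 + 6 = 4
  0 + 6 = 6
Collected distinct sums: {-6, -4, -2, 2, 4, 6}
|A +̂ A| = 6
(Reference bound: |A +̂ A| ≥ 2|A| - 3 for |A| ≥ 2, with |A| = 4 giving ≥ 5.)

|A +̂ A| = 6


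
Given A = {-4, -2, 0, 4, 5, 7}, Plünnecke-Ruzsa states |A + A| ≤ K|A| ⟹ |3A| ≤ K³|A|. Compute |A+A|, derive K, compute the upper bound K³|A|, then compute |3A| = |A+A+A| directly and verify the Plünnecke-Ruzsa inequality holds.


|A| = 6.
Step 1: Compute A + A by enumerating all 36 pairs.
A + A = {-8, -6, -4, -2, 0, 1, 2, 3, 4, 5, 7, 8, 9, 10, 11, 12, 14}, so |A + A| = 17.
Step 2: Doubling constant K = |A + A|/|A| = 17/6 = 17/6 ≈ 2.8333.
Step 3: Plünnecke-Ruzsa gives |3A| ≤ K³·|A| = (2.8333)³ · 6 ≈ 136.4722.
Step 4: Compute 3A = A + A + A directly by enumerating all triples (a,b,c) ∈ A³; |3A| = 29.
Step 5: Check 29 ≤ 136.4722? Yes ✓.

K = 17/6, Plünnecke-Ruzsa bound K³|A| ≈ 136.4722, |3A| = 29, inequality holds.


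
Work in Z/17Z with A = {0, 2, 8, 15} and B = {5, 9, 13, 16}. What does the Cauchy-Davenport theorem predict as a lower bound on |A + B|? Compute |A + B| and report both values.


Cauchy-Davenport: |A + B| ≥ min(p, |A| + |B| - 1) for A, B nonempty in Z/pZ.
|A| = 4, |B| = 4, p = 17.
CD lower bound = min(17, 4 + 4 - 1) = min(17, 7) = 7.
Compute A + B mod 17 directly:
a = 0: 0+5=5, 0+9=9, 0+13=13, 0+16=16
a = 2: 2+5=7, 2+9=11, 2+13=15, 2+16=1
a = 8: 8+5=13, 8+9=0, 8+13=4, 8+16=7
a = 15: 15+5=3, 15+9=7, 15+13=11, 15+16=14
A + B = {0, 1, 3, 4, 5, 7, 9, 11, 13, 14, 15, 16}, so |A + B| = 12.
Verify: 12 ≥ 7? Yes ✓.

CD lower bound = 7, actual |A + B| = 12.


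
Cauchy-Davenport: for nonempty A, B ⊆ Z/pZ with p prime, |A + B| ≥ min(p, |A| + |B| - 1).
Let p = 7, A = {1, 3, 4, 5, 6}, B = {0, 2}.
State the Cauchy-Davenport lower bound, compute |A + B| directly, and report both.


Cauchy-Davenport: |A + B| ≥ min(p, |A| + |B| - 1) for A, B nonempty in Z/pZ.
|A| = 5, |B| = 2, p = 7.
CD lower bound = min(7, 5 + 2 - 1) = min(7, 6) = 6.
Compute A + B mod 7 directly:
a = 1: 1+0=1, 1+2=3
a = 3: 3+0=3, 3+2=5
a = 4: 4+0=4, 4+2=6
a = 5: 5+0=5, 5+2=0
a = 6: 6+0=6, 6+2=1
A + B = {0, 1, 3, 4, 5, 6}, so |A + B| = 6.
Verify: 6 ≥ 6? Yes ✓.

CD lower bound = 6, actual |A + B| = 6.


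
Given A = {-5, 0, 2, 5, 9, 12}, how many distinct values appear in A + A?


A + A = {a + a' : a, a' ∈ A}; |A| = 6.
General bounds: 2|A| - 1 ≤ |A + A| ≤ |A|(|A|+1)/2, i.e. 11 ≤ |A + A| ≤ 21.
Lower bound 2|A|-1 is attained iff A is an arithmetic progression.
Enumerate sums a + a' for a ≤ a' (symmetric, so this suffices):
a = -5: -5+-5=-10, -5+0=-5, -5+2=-3, -5+5=0, -5+9=4, -5+12=7
a = 0: 0+0=0, 0+2=2, 0+5=5, 0+9=9, 0+12=12
a = 2: 2+2=4, 2+5=7, 2+9=11, 2+12=14
a = 5: 5+5=10, 5+9=14, 5+12=17
a = 9: 9+9=18, 9+12=21
a = 12: 12+12=24
Distinct sums: {-10, -5, -3, 0, 2, 4, 5, 7, 9, 10, 11, 12, 14, 17, 18, 21, 24}
|A + A| = 17

|A + A| = 17


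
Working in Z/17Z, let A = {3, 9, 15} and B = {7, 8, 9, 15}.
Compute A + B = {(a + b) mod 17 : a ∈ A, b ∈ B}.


Work in Z/17Z: reduce every sum a + b modulo 17.
Enumerate all 12 pairs:
a = 3: 3+7=10, 3+8=11, 3+9=12, 3+15=1
a = 9: 9+7=16, 9+8=0, 9+9=1, 9+15=7
a = 15: 15+7=5, 15+8=6, 15+9=7, 15+15=13
Distinct residues collected: {0, 1, 5, 6, 7, 10, 11, 12, 13, 16}
|A + B| = 10 (out of 17 total residues).

A + B = {0, 1, 5, 6, 7, 10, 11, 12, 13, 16}


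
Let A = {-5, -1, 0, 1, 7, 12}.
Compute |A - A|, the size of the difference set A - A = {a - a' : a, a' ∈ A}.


A - A = {a - a' : a, a' ∈ A}; |A| = 6.
Bounds: 2|A|-1 ≤ |A - A| ≤ |A|² - |A| + 1, i.e. 11 ≤ |A - A| ≤ 31.
Note: 0 ∈ A - A always (from a - a). The set is symmetric: if d ∈ A - A then -d ∈ A - A.
Enumerate nonzero differences d = a - a' with a > a' (then include -d):
Positive differences: {1, 2, 4, 5, 6, 7, 8, 11, 12, 13, 17}
Full difference set: {0} ∪ (positive diffs) ∪ (negative diffs).
|A - A| = 1 + 2·11 = 23 (matches direct enumeration: 23).

|A - A| = 23


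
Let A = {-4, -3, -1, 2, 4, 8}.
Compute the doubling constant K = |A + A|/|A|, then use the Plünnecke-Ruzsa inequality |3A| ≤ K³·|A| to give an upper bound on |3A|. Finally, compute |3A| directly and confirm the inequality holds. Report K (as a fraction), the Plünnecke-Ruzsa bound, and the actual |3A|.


|A| = 6.
Step 1: Compute A + A by enumerating all 36 pairs.
A + A = {-8, -7, -6, -5, -4, -2, -1, 0, 1, 3, 4, 5, 6, 7, 8, 10, 12, 16}, so |A + A| = 18.
Step 2: Doubling constant K = |A + A|/|A| = 18/6 = 18/6 ≈ 3.0000.
Step 3: Plünnecke-Ruzsa gives |3A| ≤ K³·|A| = (3.0000)³ · 6 ≈ 162.0000.
Step 4: Compute 3A = A + A + A directly by enumerating all triples (a,b,c) ∈ A³; |3A| = 32.
Step 5: Check 32 ≤ 162.0000? Yes ✓.

K = 18/6, Plünnecke-Ruzsa bound K³|A| ≈ 162.0000, |3A| = 32, inequality holds.


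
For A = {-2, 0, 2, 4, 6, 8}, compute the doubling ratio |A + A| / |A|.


|A| = 6.
Compute A + A by enumerating all 36 pairs.
A + A = {-4, -2, 0, 2, 4, 6, 8, 10, 12, 14, 16}, so |A + A| = 11.
K = |A + A| / |A| = 11/6 (already in lowest terms) ≈ 1.8333.
Reference: AP of size 6 gives K = 11/6 ≈ 1.8333; a fully generic set of size 6 gives K ≈ 3.5000.

|A| = 6, |A + A| = 11, K = 11/6.


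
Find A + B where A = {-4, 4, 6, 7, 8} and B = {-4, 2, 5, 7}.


A + B = {a + b : a ∈ A, b ∈ B}.
Enumerate all |A|·|B| = 5·4 = 20 pairs (a, b) and collect distinct sums.
a = -4: -4+-4=-8, -4+2=-2, -4+5=1, -4+7=3
a = 4: 4+-4=0, 4+2=6, 4+5=9, 4+7=11
a = 6: 6+-4=2, 6+2=8, 6+5=11, 6+7=13
a = 7: 7+-4=3, 7+2=9, 7+5=12, 7+7=14
a = 8: 8+-4=4, 8+2=10, 8+5=13, 8+7=15
Collecting distinct sums: A + B = {-8, -2, 0, 1, 2, 3, 4, 6, 8, 9, 10, 11, 12, 13, 14, 15}
|A + B| = 16

A + B = {-8, -2, 0, 1, 2, 3, 4, 6, 8, 9, 10, 11, 12, 13, 14, 15}


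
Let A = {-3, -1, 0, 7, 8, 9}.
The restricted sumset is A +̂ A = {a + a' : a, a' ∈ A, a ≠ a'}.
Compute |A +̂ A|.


Restricted sumset: A +̂ A = {a + a' : a ∈ A, a' ∈ A, a ≠ a'}.
Equivalently, take A + A and drop any sum 2a that is achievable ONLY as a + a for a ∈ A (i.e. sums representable only with equal summands).
Enumerate pairs (a, a') with a < a' (symmetric, so each unordered pair gives one sum; this covers all a ≠ a'):
  -3 + -1 = -4
  -3 + 0 = -3
  -3 + 7 = 4
  -3 + 8 = 5
  -3 + 9 = 6
  -1 + 0 = -1
  -1 + 7 = 6
  -1 + 8 = 7
  -1 + 9 = 8
  0 + 7 = 7
  0 + 8 = 8
  0 + 9 = 9
  7 + 8 = 15
  7 + 9 = 16
  8 + 9 = 17
Collected distinct sums: {-4, -3, -1, 4, 5, 6, 7, 8, 9, 15, 16, 17}
|A +̂ A| = 12
(Reference bound: |A +̂ A| ≥ 2|A| - 3 for |A| ≥ 2, with |A| = 6 giving ≥ 9.)

|A +̂ A| = 12


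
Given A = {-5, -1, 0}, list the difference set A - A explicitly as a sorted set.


A - A = {a - a' : a, a' ∈ A}.
Compute a - a' for each ordered pair (a, a'):
a = -5: -5--5=0, -5--1=-4, -5-0=-5
a = -1: -1--5=4, -1--1=0, -1-0=-1
a = 0: 0--5=5, 0--1=1, 0-0=0
Collecting distinct values (and noting 0 appears from a-a):
A - A = {-5, -4, -1, 0, 1, 4, 5}
|A - A| = 7

A - A = {-5, -4, -1, 0, 1, 4, 5}


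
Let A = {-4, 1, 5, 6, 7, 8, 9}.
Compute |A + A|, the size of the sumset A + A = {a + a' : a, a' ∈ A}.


A + A = {a + a' : a, a' ∈ A}; |A| = 7.
General bounds: 2|A| - 1 ≤ |A + A| ≤ |A|(|A|+1)/2, i.e. 13 ≤ |A + A| ≤ 28.
Lower bound 2|A|-1 is attained iff A is an arithmetic progression.
Enumerate sums a + a' for a ≤ a' (symmetric, so this suffices):
a = -4: -4+-4=-8, -4+1=-3, -4+5=1, -4+6=2, -4+7=3, -4+8=4, -4+9=5
a = 1: 1+1=2, 1+5=6, 1+6=7, 1+7=8, 1+8=9, 1+9=10
a = 5: 5+5=10, 5+6=11, 5+7=12, 5+8=13, 5+9=14
a = 6: 6+6=12, 6+7=13, 6+8=14, 6+9=15
a = 7: 7+7=14, 7+8=15, 7+9=16
a = 8: 8+8=16, 8+9=17
a = 9: 9+9=18
Distinct sums: {-8, -3, 1, 2, 3, 4, 5, 6, 7, 8, 9, 10, 11, 12, 13, 14, 15, 16, 17, 18}
|A + A| = 20

|A + A| = 20


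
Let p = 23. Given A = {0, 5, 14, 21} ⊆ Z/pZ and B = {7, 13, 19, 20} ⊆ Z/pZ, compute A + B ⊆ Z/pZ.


Work in Z/23Z: reduce every sum a + b modulo 23.
Enumerate all 16 pairs:
a = 0: 0+7=7, 0+13=13, 0+19=19, 0+20=20
a = 5: 5+7=12, 5+13=18, 5+19=1, 5+20=2
a = 14: 14+7=21, 14+13=4, 14+19=10, 14+20=11
a = 21: 21+7=5, 21+13=11, 21+19=17, 21+20=18
Distinct residues collected: {1, 2, 4, 5, 7, 10, 11, 12, 13, 17, 18, 19, 20, 21}
|A + B| = 14 (out of 23 total residues).

A + B = {1, 2, 4, 5, 7, 10, 11, 12, 13, 17, 18, 19, 20, 21}


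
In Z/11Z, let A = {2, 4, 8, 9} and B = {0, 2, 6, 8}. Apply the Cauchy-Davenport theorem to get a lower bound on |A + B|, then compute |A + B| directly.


Cauchy-Davenport: |A + B| ≥ min(p, |A| + |B| - 1) for A, B nonempty in Z/pZ.
|A| = 4, |B| = 4, p = 11.
CD lower bound = min(11, 4 + 4 - 1) = min(11, 7) = 7.
Compute A + B mod 11 directly:
a = 2: 2+0=2, 2+2=4, 2+6=8, 2+8=10
a = 4: 4+0=4, 4+2=6, 4+6=10, 4+8=1
a = 8: 8+0=8, 8+2=10, 8+6=3, 8+8=5
a = 9: 9+0=9, 9+2=0, 9+6=4, 9+8=6
A + B = {0, 1, 2, 3, 4, 5, 6, 8, 9, 10}, so |A + B| = 10.
Verify: 10 ≥ 7? Yes ✓.

CD lower bound = 7, actual |A + B| = 10.


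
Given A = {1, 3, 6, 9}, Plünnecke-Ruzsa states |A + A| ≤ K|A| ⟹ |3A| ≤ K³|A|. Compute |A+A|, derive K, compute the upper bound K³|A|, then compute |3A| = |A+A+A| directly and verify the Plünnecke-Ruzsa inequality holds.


|A| = 4.
Step 1: Compute A + A by enumerating all 16 pairs.
A + A = {2, 4, 6, 7, 9, 10, 12, 15, 18}, so |A + A| = 9.
Step 2: Doubling constant K = |A + A|/|A| = 9/4 = 9/4 ≈ 2.2500.
Step 3: Plünnecke-Ruzsa gives |3A| ≤ K³·|A| = (2.2500)³ · 4 ≈ 45.5625.
Step 4: Compute 3A = A + A + A directly by enumerating all triples (a,b,c) ∈ A³; |3A| = 16.
Step 5: Check 16 ≤ 45.5625? Yes ✓.

K = 9/4, Plünnecke-Ruzsa bound K³|A| ≈ 45.5625, |3A| = 16, inequality holds.


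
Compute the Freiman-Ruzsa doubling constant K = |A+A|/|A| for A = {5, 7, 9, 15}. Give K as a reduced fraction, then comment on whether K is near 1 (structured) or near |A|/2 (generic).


|A| = 4.
Compute A + A by enumerating all 16 pairs.
A + A = {10, 12, 14, 16, 18, 20, 22, 24, 30}, so |A + A| = 9.
K = |A + A| / |A| = 9/4 (already in lowest terms) ≈ 2.2500.
Reference: AP of size 4 gives K = 7/4 ≈ 1.7500; a fully generic set of size 4 gives K ≈ 2.5000.

|A| = 4, |A + A| = 9, K = 9/4.


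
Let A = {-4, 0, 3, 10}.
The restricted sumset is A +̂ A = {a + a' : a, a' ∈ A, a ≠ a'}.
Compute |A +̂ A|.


Restricted sumset: A +̂ A = {a + a' : a ∈ A, a' ∈ A, a ≠ a'}.
Equivalently, take A + A and drop any sum 2a that is achievable ONLY as a + a for a ∈ A (i.e. sums representable only with equal summands).
Enumerate pairs (a, a') with a < a' (symmetric, so each unordered pair gives one sum; this covers all a ≠ a'):
  -4 + 0 = -4
  -4 + 3 = -1
  -4 + 10 = 6
  0 + 3 = 3
  0 + 10 = 10
  3 + 10 = 13
Collected distinct sums: {-4, -1, 3, 6, 10, 13}
|A +̂ A| = 6
(Reference bound: |A +̂ A| ≥ 2|A| - 3 for |A| ≥ 2, with |A| = 4 giving ≥ 5.)

|A +̂ A| = 6


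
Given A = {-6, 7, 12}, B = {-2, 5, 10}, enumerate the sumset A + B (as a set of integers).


A + B = {a + b : a ∈ A, b ∈ B}.
Enumerate all |A|·|B| = 3·3 = 9 pairs (a, b) and collect distinct sums.
a = -6: -6+-2=-8, -6+5=-1, -6+10=4
a = 7: 7+-2=5, 7+5=12, 7+10=17
a = 12: 12+-2=10, 12+5=17, 12+10=22
Collecting distinct sums: A + B = {-8, -1, 4, 5, 10, 12, 17, 22}
|A + B| = 8

A + B = {-8, -1, 4, 5, 10, 12, 17, 22}


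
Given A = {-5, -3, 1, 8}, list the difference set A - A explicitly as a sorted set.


A - A = {a - a' : a, a' ∈ A}.
Compute a - a' for each ordered pair (a, a'):
a = -5: -5--5=0, -5--3=-2, -5-1=-6, -5-8=-13
a = -3: -3--5=2, -3--3=0, -3-1=-4, -3-8=-11
a = 1: 1--5=6, 1--3=4, 1-1=0, 1-8=-7
a = 8: 8--5=13, 8--3=11, 8-1=7, 8-8=0
Collecting distinct values (and noting 0 appears from a-a):
A - A = {-13, -11, -7, -6, -4, -2, 0, 2, 4, 6, 7, 11, 13}
|A - A| = 13

A - A = {-13, -11, -7, -6, -4, -2, 0, 2, 4, 6, 7, 11, 13}


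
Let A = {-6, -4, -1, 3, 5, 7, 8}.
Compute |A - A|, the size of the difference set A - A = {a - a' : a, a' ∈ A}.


A - A = {a - a' : a, a' ∈ A}; |A| = 7.
Bounds: 2|A|-1 ≤ |A - A| ≤ |A|² - |A| + 1, i.e. 13 ≤ |A - A| ≤ 43.
Note: 0 ∈ A - A always (from a - a). The set is symmetric: if d ∈ A - A then -d ∈ A - A.
Enumerate nonzero differences d = a - a' with a > a' (then include -d):
Positive differences: {1, 2, 3, 4, 5, 6, 7, 8, 9, 11, 12, 13, 14}
Full difference set: {0} ∪ (positive diffs) ∪ (negative diffs).
|A - A| = 1 + 2·13 = 27 (matches direct enumeration: 27).

|A - A| = 27


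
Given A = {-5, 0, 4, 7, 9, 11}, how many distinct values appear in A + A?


A + A = {a + a' : a, a' ∈ A}; |A| = 6.
General bounds: 2|A| - 1 ≤ |A + A| ≤ |A|(|A|+1)/2, i.e. 11 ≤ |A + A| ≤ 21.
Lower bound 2|A|-1 is attained iff A is an arithmetic progression.
Enumerate sums a + a' for a ≤ a' (symmetric, so this suffices):
a = -5: -5+-5=-10, -5+0=-5, -5+4=-1, -5+7=2, -5+9=4, -5+11=6
a = 0: 0+0=0, 0+4=4, 0+7=7, 0+9=9, 0+11=11
a = 4: 4+4=8, 4+7=11, 4+9=13, 4+11=15
a = 7: 7+7=14, 7+9=16, 7+11=18
a = 9: 9+9=18, 9+11=20
a = 11: 11+11=22
Distinct sums: {-10, -5, -1, 0, 2, 4, 6, 7, 8, 9, 11, 13, 14, 15, 16, 18, 20, 22}
|A + A| = 18

|A + A| = 18


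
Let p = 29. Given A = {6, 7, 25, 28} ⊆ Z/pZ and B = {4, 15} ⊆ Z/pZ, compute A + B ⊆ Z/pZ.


Work in Z/29Z: reduce every sum a + b modulo 29.
Enumerate all 8 pairs:
a = 6: 6+4=10, 6+15=21
a = 7: 7+4=11, 7+15=22
a = 25: 25+4=0, 25+15=11
a = 28: 28+4=3, 28+15=14
Distinct residues collected: {0, 3, 10, 11, 14, 21, 22}
|A + B| = 7 (out of 29 total residues).

A + B = {0, 3, 10, 11, 14, 21, 22}


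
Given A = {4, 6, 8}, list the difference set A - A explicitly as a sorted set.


A - A = {a - a' : a, a' ∈ A}.
Compute a - a' for each ordered pair (a, a'):
a = 4: 4-4=0, 4-6=-2, 4-8=-4
a = 6: 6-4=2, 6-6=0, 6-8=-2
a = 8: 8-4=4, 8-6=2, 8-8=0
Collecting distinct values (and noting 0 appears from a-a):
A - A = {-4, -2, 0, 2, 4}
|A - A| = 5

A - A = {-4, -2, 0, 2, 4}


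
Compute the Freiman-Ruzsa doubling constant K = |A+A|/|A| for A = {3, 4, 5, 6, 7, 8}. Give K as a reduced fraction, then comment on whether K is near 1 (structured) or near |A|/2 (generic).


|A| = 6.
Compute A + A by enumerating all 36 pairs.
A + A = {6, 7, 8, 9, 10, 11, 12, 13, 14, 15, 16}, so |A + A| = 11.
K = |A + A| / |A| = 11/6 (already in lowest terms) ≈ 1.8333.
Reference: AP of size 6 gives K = 11/6 ≈ 1.8333; a fully generic set of size 6 gives K ≈ 3.5000.

|A| = 6, |A + A| = 11, K = 11/6.


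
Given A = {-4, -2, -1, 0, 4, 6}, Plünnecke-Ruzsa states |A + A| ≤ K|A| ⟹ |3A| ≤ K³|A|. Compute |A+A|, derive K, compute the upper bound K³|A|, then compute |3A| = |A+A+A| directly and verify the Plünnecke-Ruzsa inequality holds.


|A| = 6.
Step 1: Compute A + A by enumerating all 36 pairs.
A + A = {-8, -6, -5, -4, -3, -2, -1, 0, 2, 3, 4, 5, 6, 8, 10, 12}, so |A + A| = 16.
Step 2: Doubling constant K = |A + A|/|A| = 16/6 = 16/6 ≈ 2.6667.
Step 3: Plünnecke-Ruzsa gives |3A| ≤ K³·|A| = (2.6667)³ · 6 ≈ 113.7778.
Step 4: Compute 3A = A + A + A directly by enumerating all triples (a,b,c) ∈ A³; |3A| = 27.
Step 5: Check 27 ≤ 113.7778? Yes ✓.

K = 16/6, Plünnecke-Ruzsa bound K³|A| ≈ 113.7778, |3A| = 27, inequality holds.


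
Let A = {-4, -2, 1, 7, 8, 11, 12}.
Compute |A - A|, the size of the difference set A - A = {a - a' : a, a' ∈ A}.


A - A = {a - a' : a, a' ∈ A}; |A| = 7.
Bounds: 2|A|-1 ≤ |A - A| ≤ |A|² - |A| + 1, i.e. 13 ≤ |A - A| ≤ 43.
Note: 0 ∈ A - A always (from a - a). The set is symmetric: if d ∈ A - A then -d ∈ A - A.
Enumerate nonzero differences d = a - a' with a > a' (then include -d):
Positive differences: {1, 2, 3, 4, 5, 6, 7, 9, 10, 11, 12, 13, 14, 15, 16}
Full difference set: {0} ∪ (positive diffs) ∪ (negative diffs).
|A - A| = 1 + 2·15 = 31 (matches direct enumeration: 31).

|A - A| = 31


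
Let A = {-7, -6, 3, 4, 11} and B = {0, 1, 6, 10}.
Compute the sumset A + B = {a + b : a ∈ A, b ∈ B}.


A + B = {a + b : a ∈ A, b ∈ B}.
Enumerate all |A|·|B| = 5·4 = 20 pairs (a, b) and collect distinct sums.
a = -7: -7+0=-7, -7+1=-6, -7+6=-1, -7+10=3
a = -6: -6+0=-6, -6+1=-5, -6+6=0, -6+10=4
a = 3: 3+0=3, 3+1=4, 3+6=9, 3+10=13
a = 4: 4+0=4, 4+1=5, 4+6=10, 4+10=14
a = 11: 11+0=11, 11+1=12, 11+6=17, 11+10=21
Collecting distinct sums: A + B = {-7, -6, -5, -1, 0, 3, 4, 5, 9, 10, 11, 12, 13, 14, 17, 21}
|A + B| = 16

A + B = {-7, -6, -5, -1, 0, 3, 4, 5, 9, 10, 11, 12, 13, 14, 17, 21}


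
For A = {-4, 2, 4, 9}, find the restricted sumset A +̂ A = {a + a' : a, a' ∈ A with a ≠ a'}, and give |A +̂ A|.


Restricted sumset: A +̂ A = {a + a' : a ∈ A, a' ∈ A, a ≠ a'}.
Equivalently, take A + A and drop any sum 2a that is achievable ONLY as a + a for a ∈ A (i.e. sums representable only with equal summands).
Enumerate pairs (a, a') with a < a' (symmetric, so each unordered pair gives one sum; this covers all a ≠ a'):
  -4 + 2 = -2
  -4 + 4 = 0
  -4 + 9 = 5
  2 + 4 = 6
  2 + 9 = 11
  4 + 9 = 13
Collected distinct sums: {-2, 0, 5, 6, 11, 13}
|A +̂ A| = 6
(Reference bound: |A +̂ A| ≥ 2|A| - 3 for |A| ≥ 2, with |A| = 4 giving ≥ 5.)

|A +̂ A| = 6


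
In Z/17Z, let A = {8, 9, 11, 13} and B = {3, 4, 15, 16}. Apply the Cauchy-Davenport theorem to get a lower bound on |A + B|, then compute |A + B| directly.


Cauchy-Davenport: |A + B| ≥ min(p, |A| + |B| - 1) for A, B nonempty in Z/pZ.
|A| = 4, |B| = 4, p = 17.
CD lower bound = min(17, 4 + 4 - 1) = min(17, 7) = 7.
Compute A + B mod 17 directly:
a = 8: 8+3=11, 8+4=12, 8+15=6, 8+16=7
a = 9: 9+3=12, 9+4=13, 9+15=7, 9+16=8
a = 11: 11+3=14, 11+4=15, 11+15=9, 11+16=10
a = 13: 13+3=16, 13+4=0, 13+15=11, 13+16=12
A + B = {0, 6, 7, 8, 9, 10, 11, 12, 13, 14, 15, 16}, so |A + B| = 12.
Verify: 12 ≥ 7? Yes ✓.

CD lower bound = 7, actual |A + B| = 12.


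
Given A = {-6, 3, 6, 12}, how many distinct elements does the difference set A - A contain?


A - A = {a - a' : a, a' ∈ A}; |A| = 4.
Bounds: 2|A|-1 ≤ |A - A| ≤ |A|² - |A| + 1, i.e. 7 ≤ |A - A| ≤ 13.
Note: 0 ∈ A - A always (from a - a). The set is symmetric: if d ∈ A - A then -d ∈ A - A.
Enumerate nonzero differences d = a - a' with a > a' (then include -d):
Positive differences: {3, 6, 9, 12, 18}
Full difference set: {0} ∪ (positive diffs) ∪ (negative diffs).
|A - A| = 1 + 2·5 = 11 (matches direct enumeration: 11).

|A - A| = 11


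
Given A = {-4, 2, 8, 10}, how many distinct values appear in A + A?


A + A = {a + a' : a, a' ∈ A}; |A| = 4.
General bounds: 2|A| - 1 ≤ |A + A| ≤ |A|(|A|+1)/2, i.e. 7 ≤ |A + A| ≤ 10.
Lower bound 2|A|-1 is attained iff A is an arithmetic progression.
Enumerate sums a + a' for a ≤ a' (symmetric, so this suffices):
a = -4: -4+-4=-8, -4+2=-2, -4+8=4, -4+10=6
a = 2: 2+2=4, 2+8=10, 2+10=12
a = 8: 8+8=16, 8+10=18
a = 10: 10+10=20
Distinct sums: {-8, -2, 4, 6, 10, 12, 16, 18, 20}
|A + A| = 9

|A + A| = 9


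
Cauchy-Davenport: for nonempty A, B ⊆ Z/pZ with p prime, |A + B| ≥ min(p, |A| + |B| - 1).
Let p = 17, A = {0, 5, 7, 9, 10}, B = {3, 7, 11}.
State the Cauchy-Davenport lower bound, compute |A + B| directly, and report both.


Cauchy-Davenport: |A + B| ≥ min(p, |A| + |B| - 1) for A, B nonempty in Z/pZ.
|A| = 5, |B| = 3, p = 17.
CD lower bound = min(17, 5 + 3 - 1) = min(17, 7) = 7.
Compute A + B mod 17 directly:
a = 0: 0+3=3, 0+7=7, 0+11=11
a = 5: 5+3=8, 5+7=12, 5+11=16
a = 7: 7+3=10, 7+7=14, 7+11=1
a = 9: 9+3=12, 9+7=16, 9+11=3
a = 10: 10+3=13, 10+7=0, 10+11=4
A + B = {0, 1, 3, 4, 7, 8, 10, 11, 12, 13, 14, 16}, so |A + B| = 12.
Verify: 12 ≥ 7? Yes ✓.

CD lower bound = 7, actual |A + B| = 12.


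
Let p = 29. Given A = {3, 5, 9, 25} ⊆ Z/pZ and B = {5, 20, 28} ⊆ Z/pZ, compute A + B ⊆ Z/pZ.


Work in Z/29Z: reduce every sum a + b modulo 29.
Enumerate all 12 pairs:
a = 3: 3+5=8, 3+20=23, 3+28=2
a = 5: 5+5=10, 5+20=25, 5+28=4
a = 9: 9+5=14, 9+20=0, 9+28=8
a = 25: 25+5=1, 25+20=16, 25+28=24
Distinct residues collected: {0, 1, 2, 4, 8, 10, 14, 16, 23, 24, 25}
|A + B| = 11 (out of 29 total residues).

A + B = {0, 1, 2, 4, 8, 10, 14, 16, 23, 24, 25}


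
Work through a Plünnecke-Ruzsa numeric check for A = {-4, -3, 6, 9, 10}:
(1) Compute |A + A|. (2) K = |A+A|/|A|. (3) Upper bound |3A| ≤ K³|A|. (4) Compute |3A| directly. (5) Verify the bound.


|A| = 5.
Step 1: Compute A + A by enumerating all 25 pairs.
A + A = {-8, -7, -6, 2, 3, 5, 6, 7, 12, 15, 16, 18, 19, 20}, so |A + A| = 14.
Step 2: Doubling constant K = |A + A|/|A| = 14/5 = 14/5 ≈ 2.8000.
Step 3: Plünnecke-Ruzsa gives |3A| ≤ K³·|A| = (2.8000)³ · 5 ≈ 109.7600.
Step 4: Compute 3A = A + A + A directly by enumerating all triples (a,b,c) ∈ A³; |3A| = 30.
Step 5: Check 30 ≤ 109.7600? Yes ✓.

K = 14/5, Plünnecke-Ruzsa bound K³|A| ≈ 109.7600, |3A| = 30, inequality holds.


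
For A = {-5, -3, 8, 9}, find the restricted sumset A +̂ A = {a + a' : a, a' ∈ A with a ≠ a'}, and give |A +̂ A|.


Restricted sumset: A +̂ A = {a + a' : a ∈ A, a' ∈ A, a ≠ a'}.
Equivalently, take A + A and drop any sum 2a that is achievable ONLY as a + a for a ∈ A (i.e. sums representable only with equal summands).
Enumerate pairs (a, a') with a < a' (symmetric, so each unordered pair gives one sum; this covers all a ≠ a'):
  -5 + -3 = -8
  -5 + 8 = 3
  -5 + 9 = 4
  -3 + 8 = 5
  -3 + 9 = 6
  8 + 9 = 17
Collected distinct sums: {-8, 3, 4, 5, 6, 17}
|A +̂ A| = 6
(Reference bound: |A +̂ A| ≥ 2|A| - 3 for |A| ≥ 2, with |A| = 4 giving ≥ 5.)

|A +̂ A| = 6


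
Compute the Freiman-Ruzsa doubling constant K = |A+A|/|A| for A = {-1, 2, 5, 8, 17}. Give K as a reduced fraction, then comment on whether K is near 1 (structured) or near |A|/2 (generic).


|A| = 5.
Compute A + A by enumerating all 25 pairs.
A + A = {-2, 1, 4, 7, 10, 13, 16, 19, 22, 25, 34}, so |A + A| = 11.
K = |A + A| / |A| = 11/5 (already in lowest terms) ≈ 2.2000.
Reference: AP of size 5 gives K = 9/5 ≈ 1.8000; a fully generic set of size 5 gives K ≈ 3.0000.

|A| = 5, |A + A| = 11, K = 11/5.


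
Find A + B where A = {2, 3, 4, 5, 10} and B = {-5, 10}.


A + B = {a + b : a ∈ A, b ∈ B}.
Enumerate all |A|·|B| = 5·2 = 10 pairs (a, b) and collect distinct sums.
a = 2: 2+-5=-3, 2+10=12
a = 3: 3+-5=-2, 3+10=13
a = 4: 4+-5=-1, 4+10=14
a = 5: 5+-5=0, 5+10=15
a = 10: 10+-5=5, 10+10=20
Collecting distinct sums: A + B = {-3, -2, -1, 0, 5, 12, 13, 14, 15, 20}
|A + B| = 10

A + B = {-3, -2, -1, 0, 5, 12, 13, 14, 15, 20}


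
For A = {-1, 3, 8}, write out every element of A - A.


A - A = {a - a' : a, a' ∈ A}.
Compute a - a' for each ordered pair (a, a'):
a = -1: -1--1=0, -1-3=-4, -1-8=-9
a = 3: 3--1=4, 3-3=0, 3-8=-5
a = 8: 8--1=9, 8-3=5, 8-8=0
Collecting distinct values (and noting 0 appears from a-a):
A - A = {-9, -5, -4, 0, 4, 5, 9}
|A - A| = 7

A - A = {-9, -5, -4, 0, 4, 5, 9}


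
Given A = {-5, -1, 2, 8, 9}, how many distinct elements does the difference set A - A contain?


A - A = {a - a' : a, a' ∈ A}; |A| = 5.
Bounds: 2|A|-1 ≤ |A - A| ≤ |A|² - |A| + 1, i.e. 9 ≤ |A - A| ≤ 21.
Note: 0 ∈ A - A always (from a - a). The set is symmetric: if d ∈ A - A then -d ∈ A - A.
Enumerate nonzero differences d = a - a' with a > a' (then include -d):
Positive differences: {1, 3, 4, 6, 7, 9, 10, 13, 14}
Full difference set: {0} ∪ (positive diffs) ∪ (negative diffs).
|A - A| = 1 + 2·9 = 19 (matches direct enumeration: 19).

|A - A| = 19


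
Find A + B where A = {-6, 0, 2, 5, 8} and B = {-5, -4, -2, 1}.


A + B = {a + b : a ∈ A, b ∈ B}.
Enumerate all |A|·|B| = 5·4 = 20 pairs (a, b) and collect distinct sums.
a = -6: -6+-5=-11, -6+-4=-10, -6+-2=-8, -6+1=-5
a = 0: 0+-5=-5, 0+-4=-4, 0+-2=-2, 0+1=1
a = 2: 2+-5=-3, 2+-4=-2, 2+-2=0, 2+1=3
a = 5: 5+-5=0, 5+-4=1, 5+-2=3, 5+1=6
a = 8: 8+-5=3, 8+-4=4, 8+-2=6, 8+1=9
Collecting distinct sums: A + B = {-11, -10, -8, -5, -4, -3, -2, 0, 1, 3, 4, 6, 9}
|A + B| = 13

A + B = {-11, -10, -8, -5, -4, -3, -2, 0, 1, 3, 4, 6, 9}
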